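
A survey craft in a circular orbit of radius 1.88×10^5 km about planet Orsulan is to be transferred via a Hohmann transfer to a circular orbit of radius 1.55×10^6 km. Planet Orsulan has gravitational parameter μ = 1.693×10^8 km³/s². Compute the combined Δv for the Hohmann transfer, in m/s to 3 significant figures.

Transfer-ellipse semi-major axis a_t = (r₁ + r₂)/2 = (1.880×10^5 + 1.550×10^6)/2 = 8.690×10^5 km.
Circular speed at r₁: v₁ = √(μ/r₁) = √(1.693×10^8/1.880×10^5) = 30.01 km/s.
Transfer-orbit speed at r₁ (vis-viva equation): v_p = √[μ(2/r₁ − 1/a_t)] = 40.08 km/s.
First burn Δv₁ = |v_p − v₁| = 10.07 km/s.
Circular speed at r₂: v₂ = √(μ/r₂) = 10.451 km/s.
Transfer-orbit speed at r₂: v_a = √[μ(2/r₂ − 1/a_t)] = 4.8611 km/s.
Second burn Δv₂ = |v₂ − v_a| = 5.590 km/s.
Δv = Δv₁ + Δv₂ = 10.07 + 5.590 = 15.66 km/s.

Δv = 15700 m/s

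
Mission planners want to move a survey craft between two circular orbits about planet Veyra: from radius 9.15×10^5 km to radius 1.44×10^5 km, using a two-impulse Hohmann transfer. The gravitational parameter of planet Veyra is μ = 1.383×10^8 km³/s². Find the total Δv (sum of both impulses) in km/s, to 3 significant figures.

The Hohmann ellipse has a_t = (r₁ + r₂)/2 = 5.295×10^5 km.
Circular speed at r₁: v₁ = √(μ/r₁) = √(1.383×10^8/9.150×10^5) = 12.294 km/s.
Transfer-orbit speed at r₁ (v² = μ(2/r − 1/a)): v_a = √[μ(2/r₁ − 1/a_t)] = 6.4113 km/s.
First burn Δv₁ = |v_a − v₁| = 5.883 km/s.
At r₂, v₂ = √(μ/r₂) = 30.991 km/s.
Transfer-orbit speed at r₂: v_p = √[μ(2/r₂ − 1/a_t)] = 40.739 km/s.
Second burn Δv₂ = |v₂ − v_p| = 9.748 km/s.
Δv = Δv₁ + Δv₂ = 5.883 + 9.748 = 15.63 km/s.

Δv = 15.6 km/s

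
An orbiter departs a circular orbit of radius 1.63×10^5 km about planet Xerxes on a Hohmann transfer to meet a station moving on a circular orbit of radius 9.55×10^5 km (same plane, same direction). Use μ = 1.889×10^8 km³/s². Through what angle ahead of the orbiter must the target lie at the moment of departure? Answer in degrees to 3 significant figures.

Transfer-ellipse semi-major axis a_t = (r₁ + r₂)/2 = (1.630×10^5 + 9.550×10^5)/2 = 5.590×10^5 km.
Transfer time t = π√(a_t³/μ) = 95533 s.
The target's mean motion on its circular orbit is ω₂ = √(μ/r₂³) = 1.4727×10^-5 rad/s.
Angle swept by the target during transfer: ω₂·t = 1.4069 rad = 80.61°.
The orbiter traverses 180° on the transfer ellipse, so the target must lead by 180° − 80.61° = 99.4°.

φ = 99.4°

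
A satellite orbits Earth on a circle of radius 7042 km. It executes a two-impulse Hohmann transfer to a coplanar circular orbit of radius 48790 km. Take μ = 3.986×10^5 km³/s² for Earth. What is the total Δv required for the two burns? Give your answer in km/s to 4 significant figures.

The Hohmann ellipse has a_t = (r₁ + r₂)/2 = 27916 km.
Circular speed at r₁: v₁ = √(μ/r₁) = √(3.986×10^5/7042) = 7.52351 km/s.
Transfer-orbit speed at r₁ (vis-viva): v_p = √[μ(2/r₁ − 1/a_t)] = 9.94625 km/s.
First burn Δv₁ = |v_p − v₁| = 2.4227 km/s.
At r₂, v₂ = √(μ/r₂) = 2.8583 km/s.
Transfer-orbit speed at r₂: v_a = √[μ(2/r₂ − 1/a_t)] = 1.4356 km/s.
Second burn Δv₂ = |v₂ − v_a| = 1.4227 km/s.
Δv = Δv₁ + Δv₂ = 2.4227 + 1.4227 = 3.845 km/s.

Δv = 3.845 km/s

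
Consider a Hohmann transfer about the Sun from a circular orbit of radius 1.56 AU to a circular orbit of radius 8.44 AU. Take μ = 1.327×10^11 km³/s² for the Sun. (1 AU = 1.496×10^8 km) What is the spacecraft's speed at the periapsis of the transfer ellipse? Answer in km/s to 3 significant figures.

In km: r₁ = 1.56 × 1.496×10^8 = 2.33376×10^8 km; r₂ = 8.44 × 1.496×10^8 = 1.262624×10^9 km.
Transfer-ellipse semi-major axis a_t = (r₁ + r₂)/2 = (2.33376×10^8 + 1.262624×10^9)/2 = 7.480×10^8 km.
The periapsis of the transfer ellipse is at r = 2.33376×10^8 km.
Applying v² = μ(2/r − 1/a_t): v = 30.98 km/s.

v = 31.0 km/s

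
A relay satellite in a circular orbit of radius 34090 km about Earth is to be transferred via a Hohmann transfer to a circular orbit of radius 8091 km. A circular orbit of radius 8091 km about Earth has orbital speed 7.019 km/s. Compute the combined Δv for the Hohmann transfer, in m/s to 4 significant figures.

Δv = 3206 m/s

From the circular-orbit relation v² = μ/r at r = 8091 km: μ = v²r = (7.019)² × 8091 = 3.98614×10^5 km³/s².
Semi-major axis of the transfer orbit: a_t = (34090 + 8091)/2 = 21090.5 km.
Circular speed at r₁: v₁ = √(μ/r₁) = √(3.98614×10^5/34090) = 3.4195 km/s.
On the transfer ellipse at r₁, vis-viva equation gives v_a = √[μ(2/r₁ − 1/a_t)] = 2.1180 km/s.
First burn Δv₁ = |v_a − v₁| = 1.3015 km/s.
At r₂, v₂ = √(μ/r₂) = 7.0190 km/s.
Transfer-orbit speed at r₂: v_p = √[μ(2/r₂ − 1/a_t)] = 8.9237 km/s.
Second burn Δv₂ = |v₂ − v_p| = 1.9047 km/s.
Total Δv = Δv₁ + Δv₂ = 3.206 km/s.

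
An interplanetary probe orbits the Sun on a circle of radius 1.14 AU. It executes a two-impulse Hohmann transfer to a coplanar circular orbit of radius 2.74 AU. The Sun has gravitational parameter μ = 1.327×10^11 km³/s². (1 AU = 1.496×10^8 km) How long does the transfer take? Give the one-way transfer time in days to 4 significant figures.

t = 493.5 days

In km: r₁ = 1.14 × 1.496×10^8 = 1.70544×10^8 km; r₂ = 2.74 × 1.496×10^8 = 4.09904×10^8 km.
Semi-major axis of the transfer orbit: a_t = (1.70544×10^8 + 4.09904×10^8)/2 = 2.90224×10^8 km.
By Kepler's third law the transfer-orbit period is T = 2π√(a_t³/μ), so t = T/2 = 4.264×10^7 s.
Converting: 4.264×10^7 s ÷ 86400 s/day = 493.5 days.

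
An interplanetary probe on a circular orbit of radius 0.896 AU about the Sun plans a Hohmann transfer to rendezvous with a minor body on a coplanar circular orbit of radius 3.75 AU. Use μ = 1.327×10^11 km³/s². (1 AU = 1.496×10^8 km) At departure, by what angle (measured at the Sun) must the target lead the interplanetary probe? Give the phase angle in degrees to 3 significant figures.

In km: r₁ = 0.896 × 1.496×10^8 = 1.340416×10^8 km; r₂ = 3.75 × 1.496×10^8 = 5.610×10^8 km.
Transfer-ellipse semi-major axis a_t = (r₁ + r₂)/2 = (1.340416×10^8 + 5.610×10^8)/2 = 3.475208×10^8 km.
The half-period of the transfer ellipse is t = π√(a_t³/μ) = 5.5871×10^7 s.
The target's mean motion on its circular orbit is ω₂ = √(μ/r₂³) = 2.7415×10^-8 rad/s.
Angle swept by the target during transfer: ω₂·t = 1.5317 rad = 87.76°.
The interplanetary probe traverses 180° on the transfer ellipse, so the target must lead by 180° − 87.76° = 92.2°.

φ = 92.2°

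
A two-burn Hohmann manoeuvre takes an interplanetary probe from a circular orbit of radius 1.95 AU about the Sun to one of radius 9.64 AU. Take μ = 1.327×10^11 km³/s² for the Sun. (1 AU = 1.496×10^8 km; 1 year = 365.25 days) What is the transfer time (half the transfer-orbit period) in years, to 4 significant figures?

In km: r₁ = 1.95 × 1.496×10^8 = 2.9172×10^8 km; r₂ = 9.64 × 1.496×10^8 = 1.442144×10^9 km.
The Hohmann ellipse has a_t = (r₁ + r₂)/2 = 8.66932×10^8 km.
Half the transfer-orbit period gives t = π√(a_t³/μ) = 2.2014×10^8 s.
Converting: 2.2014×10^8 s ÷ 3.15576×10^7 s/year (365.25 × 86400) = 6.976 years.

t = 6.976 years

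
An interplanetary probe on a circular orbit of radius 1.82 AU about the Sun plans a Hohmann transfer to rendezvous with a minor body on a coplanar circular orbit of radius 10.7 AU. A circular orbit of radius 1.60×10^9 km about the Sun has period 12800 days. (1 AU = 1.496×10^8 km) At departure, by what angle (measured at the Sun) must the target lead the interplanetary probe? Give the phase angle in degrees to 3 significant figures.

From Kepler's third law T² = 4π²r³/μ at r = 1.60×10^9 km, T = 12800 days = 12800 × 86400 s = 1.10592×10^9 s: μ = 4π²r³/T² = 1.32212×10^11 km³/s².
In km: r₁ = 1.82 × 1.496×10^8 = 2.72272×10^8 km; r₂ = 10.7 × 1.496×10^8 = 1.60072×10^9 km.
Semi-major axis of the transfer orbit: a_t = (2.72272×10^8 + 1.60072×10^9)/2 = 9.36496×10^8 km.
The half-period of the transfer ellipse is t = π√(a_t³/μ) = 2.47613×10^8 s.
Target angular speed ω₂ = √(μ/r₂³) = 5.67758×10^-9 rad/s.
Angle swept by the target during transfer: ω₂·t = 1.40584 rad = 80.549°.
Arrival is 180° from departure on the ellipse, so φ = 180° − 80.549° = 99.5°.

φ = 99.5°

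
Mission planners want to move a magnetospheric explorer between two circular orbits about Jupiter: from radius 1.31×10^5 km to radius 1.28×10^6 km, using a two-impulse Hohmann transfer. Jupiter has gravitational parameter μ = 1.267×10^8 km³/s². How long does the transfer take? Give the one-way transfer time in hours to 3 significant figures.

t = 45.9 hours

Semi-major axis of the transfer orbit: a_t = (1.310×10^5 + 1.280×10^6)/2 = 7.055×10^5 km.
Transfer time t = π√(a_t³/μ) = π√((7.055×10^5)³ / 1.267×10^8) = 1.654×10^5 s.
Converting: 1.654×10^5 s ÷ 3600 s/hour = 45.9 hours.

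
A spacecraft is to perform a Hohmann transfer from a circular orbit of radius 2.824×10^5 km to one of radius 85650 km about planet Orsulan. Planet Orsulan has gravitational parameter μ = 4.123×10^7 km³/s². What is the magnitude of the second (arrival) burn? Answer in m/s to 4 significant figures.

Δv₂ = 5239 m/s

Semi-major axis of the transfer orbit: a_t = (2.824×10^5 + 85650)/2 = 1.84025×10^5 km.
Circular speed at r = 85650 km: v_c = √(μ/r) = 21.940 km/s.
Vis-viva on the transfer ellipse at r = 85650 km gives v_t = √[μ(2/r − 1/a_t)] = 27.179 km/s.
Δv₂ = |v_t − v_c| = |27.179 − 21.940| = 5.239 km/s.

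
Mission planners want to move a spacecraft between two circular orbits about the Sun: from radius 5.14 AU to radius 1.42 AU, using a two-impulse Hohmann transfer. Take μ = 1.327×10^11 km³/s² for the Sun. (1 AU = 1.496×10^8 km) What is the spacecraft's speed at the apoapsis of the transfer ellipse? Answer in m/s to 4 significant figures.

v = 8644 m/s

In km: r₁ = 5.14 × 1.496×10^8 = 7.68944×10^8 km; r₂ = 1.42 × 1.496×10^8 = 2.12432×10^8 km.
Semi-major axis of the transfer orbit: a_t = (7.68944×10^8 + 2.12432×10^8)/2 = 4.90688×10^8 km.
At apoapsis, r = 7.68944×10^8 km.
Vis-viva: v = √[μ(2/r − 1/a_t)] = √[1.327×10^11 × (2/7.68944×10^8 − 1/4.90688×10^8)] = 8.644 km/s.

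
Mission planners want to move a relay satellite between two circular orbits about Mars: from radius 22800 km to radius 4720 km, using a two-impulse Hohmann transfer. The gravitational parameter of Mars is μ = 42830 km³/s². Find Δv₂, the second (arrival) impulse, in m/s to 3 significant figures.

Transfer-ellipse semi-major axis a_t = (r₁ + r₂)/2 = (22800 + 4720)/2 = 13760 km.
Circular speed at r = 4720 km: v_c = √(μ/r) = 3.0123 km/s.
Vis-viva on the transfer ellipse at r = 4720 km gives v_t = √[μ(2/r − 1/a_t)] = 3.8776 km/s.
Δv₂ = |v_t − v_c| = |3.8776 − 3.0123| = 0.8653 km/s.

Δv₂ = 865 m/s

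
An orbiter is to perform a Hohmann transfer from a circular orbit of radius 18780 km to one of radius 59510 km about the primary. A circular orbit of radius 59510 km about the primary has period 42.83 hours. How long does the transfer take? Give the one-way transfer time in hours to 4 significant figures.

From Kepler's third law T² = 4π²r³/μ at r = 59510 km, T = 42.83 hours = 42.83 × 3600 s = 1.54188×10^5 s: μ = 4π²r³/T² = 3.49968×10^5 km³/s².
The Hohmann ellipse has a_t = (r₁ + r₂)/2 = 39145 km.
Transfer time t = π√(a_t³/μ) = π√((39145)³ / 3.49968×10^5) = 41129 s.
Converting: 41129 s ÷ 3600 s/hour = 11.42 hours.

t = 11.42 hours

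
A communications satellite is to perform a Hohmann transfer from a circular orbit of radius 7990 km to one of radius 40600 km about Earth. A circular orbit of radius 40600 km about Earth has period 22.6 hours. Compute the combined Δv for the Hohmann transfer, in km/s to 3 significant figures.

From Kepler's third law T² = 4π²r³/μ at r = 40600 km, T = 22.6 hours = 22.6 × 3600 s = 81360 s: μ = 4π²r³/T² = 3.99131×10^5 km³/s².
The Hohmann ellipse has a_t = (r₁ + r₂)/2 = 24295 km.
At r₁ the circular-orbit speed is v₁ = √(μ/r₁) = 7.068 km/s.
Transfer-orbit speed at r₁ (v² = μ(2/r − 1/a)): v_p = √[μ(2/r₁ − 1/a_t)] = 9.137 km/s.
First burn Δv₁ = |v_p − v₁| = 2.069 km/s.
At r₂, v₂ = √(μ/r₂) = 3.135 km/s.
Transfer-orbit speed at r₂: v_a = √[μ(2/r₂ − 1/a_t)] = 1.798 km/s.
Second burn Δv₂ = |v₂ − v_a| = 1.337 km/s.
Total Δv = Δv₁ + Δv₂ = 3.406 km/s.

Δv = 3.41 km/s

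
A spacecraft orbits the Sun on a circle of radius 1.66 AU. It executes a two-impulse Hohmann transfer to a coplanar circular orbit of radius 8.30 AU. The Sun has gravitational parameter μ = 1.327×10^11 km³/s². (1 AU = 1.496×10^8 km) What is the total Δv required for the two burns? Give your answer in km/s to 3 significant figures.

Δv = 11.1 km/s

In km: r₁ = 1.66 × 1.496×10^8 = 2.48336×10^8 km; r₂ = 8.30 × 1.496×10^8 = 1.24168×10^9 km.
Semi-major axis of the transfer orbit: a_t = (2.48336×10^8 + 1.24168×10^9)/2 = 7.45008×10^8 km.
At r₁ the circular-orbit speed is v₁ = √(μ/r₁) = 23.116 km/s.
Transfer-orbit speed at r₁ (vis-viva equation): v_p = √[μ(2/r₁ − 1/a_t)] = 29.843 km/s.
First burn Δv₁ = |v_p − v₁| = 6.727 km/s.
At r₂, v₂ = √(μ/r₂) = 10.338 km/s.
Transfer-orbit speed at r₂: v_a = √[μ(2/r₂ − 1/a_t)] = 5.9686 km/s.
Second burn Δv₂ = |v₂ − v_a| = 4.369 km/s.
Δv = Δv₁ + Δv₂ = 6.727 + 4.369 = 11.10 km/s.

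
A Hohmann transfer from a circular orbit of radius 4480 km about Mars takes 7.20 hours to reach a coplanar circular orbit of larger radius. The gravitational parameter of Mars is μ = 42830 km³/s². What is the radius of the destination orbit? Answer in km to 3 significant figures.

Transfer time t = 7.20 hours = 25920 s, and t = π√(a_t³/μ).
So a_t = (μ t²/π²)^(1/3) = (42830 × (25920)² / π²)^(1/3) = 14286 km.
Since a_t = (r₁ + r₂)/2, r₂ = 2a_t − r₁ = 2×14286 − 4480 = 24092 km.

r₂ = 24100 km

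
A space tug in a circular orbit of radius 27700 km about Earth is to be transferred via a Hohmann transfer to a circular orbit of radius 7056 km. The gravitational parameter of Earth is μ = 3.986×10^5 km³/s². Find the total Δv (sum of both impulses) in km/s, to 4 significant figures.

The Hohmann ellipse has a_t = (r₁ + r₂)/2 = 17378 km.
At r₁ the circular-orbit speed is v₁ = √(μ/r₁) = 3.793 km/s.
Transfer-orbit speed at r₁ (vis-viva equation): v_a = √[μ(2/r₁ − 1/a_t)] = 2.417 km/s.
First burn Δv₁ = |v_a − v₁| = 1.376 km/s.
At r₂, v₂ = √(μ/r₂) = 7.516 km/s.
Transfer-orbit speed at r₂: v_p = √[μ(2/r₂ − 1/a_t)] = 9.489 km/s.
Second burn Δv₂ = |v₂ − v_p| = 1.973 km/s.
Δv = Δv₁ + Δv₂ = 1.376 + 1.973 = 3.349 km/s.

Δv = 3.349 km/s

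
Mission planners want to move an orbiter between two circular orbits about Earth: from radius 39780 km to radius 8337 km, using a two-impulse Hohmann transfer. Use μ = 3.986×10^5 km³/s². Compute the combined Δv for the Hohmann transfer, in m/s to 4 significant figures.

The Hohmann ellipse has a_t = (r₁ + r₂)/2 = 24058.5 km.
At r₁ the circular-orbit speed is v₁ = √(μ/r₁) = 3.165 km/s.
Transfer-orbit speed at r₁ (vis-viva): v_a = √[μ(2/r₁ − 1/a_t)] = 1.863 km/s.
First burn Δv₁ = |v_a − v₁| = 1.302 km/s.
Circular speed at r₂: v₂ = √(μ/r₂) = 6.9145 km/s.
Transfer-orbit speed at r₂: v_p = √[μ(2/r₂ − 1/a_t)] = 8.8912 km/s.
Second burn Δv₂ = |v₂ − v_p| = 1.977 km/s.
Δv = Δv₁ + Δv₂ = 1.302 + 1.977 = 3.279 km/s.

Δv = 3279 m/s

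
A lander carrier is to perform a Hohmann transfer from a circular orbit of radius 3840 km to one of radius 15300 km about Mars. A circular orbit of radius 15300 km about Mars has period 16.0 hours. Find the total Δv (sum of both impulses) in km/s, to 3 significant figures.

From Kepler's third law T² = 4π²r³/μ at r = 15300 km, T = 16.0 hours = 16.0 × 3600 s = 57600 s: μ = 4π²r³/T² = 42617.6 km³/s².
Transfer-ellipse semi-major axis a_t = (r₁ + r₂)/2 = (3840 + 15300)/2 = 9570 km.
Circular speed at r₁: v₁ = √(μ/r₁) = √(42617.6/3840) = 3.3314 km/s.
Transfer-orbit speed at r₁ (v² = μ(2/r − 1/a)): v_p = √[μ(2/r₁ − 1/a_t)] = 4.2123 km/s.
First burn Δv₁ = |v_p − v₁| = 0.8809 km/s.
Circular speed at r₂: v₂ = √(μ/r₂) = 1.6690 km/s.
Transfer-orbit speed at r₂: v_a = √[μ(2/r₂ − 1/a_t)] = 1.0572 km/s.
Second burn Δv₂ = |v₂ − v_a| = 0.6118 km/s.
Total Δv = Δv₁ + Δv₂ = 1.493 km/s.

Δv = 1.49 km/s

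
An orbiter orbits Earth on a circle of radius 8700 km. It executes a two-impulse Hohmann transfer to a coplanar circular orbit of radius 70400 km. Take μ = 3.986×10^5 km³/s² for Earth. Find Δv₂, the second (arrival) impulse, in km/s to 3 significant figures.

The Hohmann ellipse has a_t = (r₁ + r₂)/2 = 39550 km.
Circular speed at r = 70400 km: v_c = √(μ/r) = 2.379 km/s.
Transfer-orbit speed at the same r (vis-viva, a = a_t): v_t = √[μ(2/r − 1/a_t)] = 1.116 km/s.
Δv₂ = |v_t − v_c| = |1.116 − 2.379| = 1.263 km/s.

Δv₂ = 1.26 km/s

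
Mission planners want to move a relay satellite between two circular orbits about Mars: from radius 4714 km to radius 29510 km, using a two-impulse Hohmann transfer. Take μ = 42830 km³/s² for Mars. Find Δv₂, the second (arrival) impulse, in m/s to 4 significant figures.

Semi-major axis of the transfer orbit: a_t = (4714 + 29510)/2 = 17112 km.
Circular speed at r = 29510 km: v_c = √(μ/r) = 1.2047 km/s.
Vis-viva on the transfer ellipse at r = 29510 km gives v_t = √[μ(2/r − 1/a_t)] = 0.63232 km/s.
Δv₂ = |v_t − v_c| = |0.63232 − 1.2047| = 0.5724 km/s.

Δv₂ = 572.4 m/s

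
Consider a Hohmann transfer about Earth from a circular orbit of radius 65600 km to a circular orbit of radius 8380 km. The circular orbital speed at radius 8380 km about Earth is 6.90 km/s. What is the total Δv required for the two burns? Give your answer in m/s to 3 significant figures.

Δv = 3580 m/s

From the circular-orbit relation v² = μ/r at r = 8380 km: μ = v²r = (6.90)² × 8380 = 3.98972×10^5 km³/s².
Semi-major axis of the transfer orbit: a_t = (65600 + 8380)/2 = 36990 km.
Circular speed at r₁: v₁ = √(μ/r₁) = √(3.98972×10^5/65600) = 2.466 km/s.
On the transfer ellipse at r₁, vis-viva equation gives v_a = √[μ(2/r₁ − 1/a_t)] = 1.174 km/s.
First burn Δv₁ = |v_a − v₁| = 1.292 km/s.
Circular speed at r₂: v₂ = √(μ/r₂) = 6.900 km/s.
Transfer-orbit speed at r₂: v_p = √[μ(2/r₂ − 1/a_t)] = 9.189 km/s.
Second burn Δv₂ = |v₂ − v_p| = 2.289 km/s.
Total Δv = Δv₁ + Δv₂ = 3.581 km/s.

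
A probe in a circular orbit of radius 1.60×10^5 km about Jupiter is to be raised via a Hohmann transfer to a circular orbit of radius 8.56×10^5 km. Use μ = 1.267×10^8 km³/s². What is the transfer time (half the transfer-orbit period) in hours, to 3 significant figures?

The Hohmann ellipse has a_t = (r₁ + r₂)/2 = 5.080×10^5 km.
By Kepler's third law the transfer-orbit period is T = 2π√(a_t³/μ), so t = T/2 = 1.011×10^5 s.
Converting: 1.011×10^5 s ÷ 3600 s/hour = 28.1 hours.

t = 28.1 hours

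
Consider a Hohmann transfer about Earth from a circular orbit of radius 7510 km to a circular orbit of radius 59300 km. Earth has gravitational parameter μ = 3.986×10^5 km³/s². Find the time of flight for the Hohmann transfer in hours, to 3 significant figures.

t = 8.44 hours

Semi-major axis of the transfer orbit: a_t = (7510 + 59300)/2 = 33405 km.
Half the transfer-orbit period gives t = π√(a_t³/μ) = 30380 s.
Converting: 30380 s ÷ 3600 s/hour = 8.44 hours.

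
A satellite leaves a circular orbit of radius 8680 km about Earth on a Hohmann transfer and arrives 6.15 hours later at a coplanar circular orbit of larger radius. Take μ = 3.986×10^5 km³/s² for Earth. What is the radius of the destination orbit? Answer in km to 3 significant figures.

r₂ = 45400 km

Transfer time t = 6.15 hours = 22140 s, and t = π√(a_t³/μ).
So a_t = (μ t²/π²)^(1/3) = (3.986×10^5 × (22140)² / π²)^(1/3) = 27052 km.
Since a_t = (r₁ + r₂)/2, r₂ = 2a_t − r₁ = 2×27052 − 8680 = 45424 km.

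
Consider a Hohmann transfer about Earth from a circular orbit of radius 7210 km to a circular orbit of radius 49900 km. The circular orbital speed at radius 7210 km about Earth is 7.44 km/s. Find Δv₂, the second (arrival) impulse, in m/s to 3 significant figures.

From the circular-orbit relation v² = μ/r at r = 7210 km: μ = v²r = (7.44)² × 7210 = 3.99099×10^5 km³/s².
Transfer-ellipse semi-major axis a_t = (r₁ + r₂)/2 = (7210 + 49900)/2 = 28555 km.
On the circular orbit at r = 49900 km, v_c = √(μ/r) = 2.828 km/s.
Transfer-orbit speed at the same r (vis-viva, a = a_t): v_t = √[μ(2/r − 1/a_t)] = 1.421 km/s.
Δv₂ = |v_t − v_c| = |1.421 − 2.828| = 1.407 km/s.

Δv₂ = 1410 m/s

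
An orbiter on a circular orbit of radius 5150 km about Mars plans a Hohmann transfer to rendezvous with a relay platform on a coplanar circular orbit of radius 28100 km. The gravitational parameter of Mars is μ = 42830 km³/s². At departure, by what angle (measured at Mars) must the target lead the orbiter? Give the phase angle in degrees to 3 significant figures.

φ = 98.1°

Transfer-ellipse semi-major axis a_t = (r₁ + r₂)/2 = (5150 + 28100)/2 = 16625 km.
The half-period of the transfer ellipse is t = π√(a_t³/μ) = 32540.1 s.
Target angular speed ω₂ = √(μ/r₂³) = 4.39354×10^-5 rad/s.
Angle swept by the target during transfer: ω₂·t = 1.42966 rad = 81.91°.
Arrival is 180° from departure on the ellipse, so φ = 180° − 81.91° = 98.1°.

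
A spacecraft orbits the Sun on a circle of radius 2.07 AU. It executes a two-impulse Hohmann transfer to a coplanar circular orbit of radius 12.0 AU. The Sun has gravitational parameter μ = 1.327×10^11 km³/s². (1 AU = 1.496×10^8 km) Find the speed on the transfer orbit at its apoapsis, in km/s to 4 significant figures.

v = 4.664 km/s

In km: r₁ = 2.07 × 1.496×10^8 = 3.09672×10^8 km; r₂ = 12.0 × 1.496×10^8 = 1.7952×10^9 km.
The Hohmann ellipse has a_t = (r₁ + r₂)/2 = 1.052436×10^9 km.
The apoapsis of the transfer ellipse is at r = 1.7952×10^9 km.
From the vis-viva equation, v = √[μ(2/r − 1/a_t)] = 4.664 km/s.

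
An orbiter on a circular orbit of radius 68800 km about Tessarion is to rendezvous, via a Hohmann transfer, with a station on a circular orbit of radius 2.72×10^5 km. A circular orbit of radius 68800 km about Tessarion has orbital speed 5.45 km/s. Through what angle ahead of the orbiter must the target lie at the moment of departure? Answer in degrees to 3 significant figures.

φ = 90.7°

From the circular-orbit relation v² = μ/r at r = 68800 km: μ = v²r = (5.45)² × 68800 = 2.04353×10^6 km³/s².
Semi-major axis of the transfer orbit: a_t = (68800 + 2.720×10^5)/2 = 1.704×10^5 km.
The half-period of the transfer ellipse is t = π√(a_t³/μ) = 1.54584×10^5 s.
The target's mean motion on its circular orbit is ω₂ = √(μ/r₂³) = 1.00771×10^-5 rad/s.
Angle swept by the target during transfer: ω₂·t = 1.55776 rad = 89.253°.
The orbiter traverses 180° on the transfer ellipse, so the target must lead by 180° − 89.253° = 90.7°.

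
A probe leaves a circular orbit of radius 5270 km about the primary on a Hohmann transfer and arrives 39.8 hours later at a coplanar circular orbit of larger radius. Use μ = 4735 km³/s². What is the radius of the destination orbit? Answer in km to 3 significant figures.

Transfer time t = 39.8 hours = 1.4328×10^5 s, and t = π√(a_t³/μ).
So a_t = (μ t²/π²)^(1/3) = (4735 × (1.4328×10^5)² / π²)^(1/3) = 21435 km.
Since a_t = (r₁ + r₂)/2, r₂ = 2a_t − r₁ = 2×21435 − 5270 = 37600 km.

r₂ = 37600 km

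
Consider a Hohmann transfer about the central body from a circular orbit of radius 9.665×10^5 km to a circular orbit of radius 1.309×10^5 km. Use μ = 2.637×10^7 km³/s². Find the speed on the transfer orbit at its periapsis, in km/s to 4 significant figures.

The Hohmann ellipse has a_t = (r₁ + r₂)/2 = 5.487×10^5 km.
At periapsis, r = 1.309×10^5 km.
From the vis-viva equation, v = √[μ(2/r − 1/a_t)] = 18.84 km/s.

v = 18.84 km/s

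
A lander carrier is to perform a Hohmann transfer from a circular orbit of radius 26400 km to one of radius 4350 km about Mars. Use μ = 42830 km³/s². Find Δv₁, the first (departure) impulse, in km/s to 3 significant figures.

The Hohmann ellipse has a_t = (r₁ + r₂)/2 = 15375 km.
Circular speed at r = 26400 km: v_c = √(μ/r) = 1.2737 km/s.
Vis-viva on the transfer ellipse at r = 26400 km gives v_t = √[μ(2/r − 1/a_t)] = 0.67750 km/s.
Δv₁ = |v_t − v_c| = |0.67750 − 1.2737| = 0.5962 km/s.

Δv₁ = 0.596 km/s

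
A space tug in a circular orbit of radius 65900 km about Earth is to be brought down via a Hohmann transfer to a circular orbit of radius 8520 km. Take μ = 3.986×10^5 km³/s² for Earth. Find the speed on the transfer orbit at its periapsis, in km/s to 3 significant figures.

Transfer-ellipse semi-major axis a_t = (r₁ + r₂)/2 = (65900 + 8520)/2 = 37210 km.
At periapsis, r = 8520 km.
Applying v² = μ(2/r − 1/a_t): v = 9.103 km/s.

v = 9.10 km/s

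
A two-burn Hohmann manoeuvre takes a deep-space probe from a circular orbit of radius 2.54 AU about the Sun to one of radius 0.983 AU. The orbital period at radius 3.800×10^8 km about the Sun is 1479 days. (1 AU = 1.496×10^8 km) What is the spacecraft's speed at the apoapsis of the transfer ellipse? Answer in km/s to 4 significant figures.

From Kepler's third law T² = 4π²r³/μ at r = 3.800×10^8 km, T = 1479 days = 1479 × 86400 s = 1.277856×10^8 s: μ = 4π²r³/T² = 1.32662×10^11 km³/s².
In km: r₁ = 2.54 × 1.496×10^8 = 3.79984×10^8 km; r₂ = 0.983 × 1.496×10^8 = 1.470568×10^8 km.
Semi-major axis of the transfer orbit: a_t = (3.79984×10^8 + 1.470568×10^8)/2 = 2.635204×10^8 km.
At apoapsis, r = 3.79984×10^8 km.
Vis-viva: v = √[μ(2/r − 1/a_t)] = √[1.32662×10^11 × (2/3.79984×10^8 − 1/2.635204×10^8)] = 13.96 km/s.

v = 13.96 km/s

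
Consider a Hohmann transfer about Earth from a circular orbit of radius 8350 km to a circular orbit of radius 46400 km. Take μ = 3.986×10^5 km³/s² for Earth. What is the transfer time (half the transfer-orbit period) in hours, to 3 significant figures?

The Hohmann ellipse has a_t = (r₁ + r₂)/2 = 27375 km.
By Kepler's third law the transfer-orbit period is T = 2π√(a_t³/μ), so t = T/2 = 22540 s.
Converting: 22540 s ÷ 3600 s/hour = 6.26 hours.

t = 6.26 hours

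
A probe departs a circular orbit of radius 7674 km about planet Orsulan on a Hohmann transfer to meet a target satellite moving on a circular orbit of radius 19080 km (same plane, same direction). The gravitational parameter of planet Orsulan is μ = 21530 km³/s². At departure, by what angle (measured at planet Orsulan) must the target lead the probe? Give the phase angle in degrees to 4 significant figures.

φ = 74.33°

Transfer-ellipse semi-major axis a_t = (r₁ + r₂)/2 = (7674 + 19080)/2 = 13377 km.
The half-period of the transfer ellipse is t = π√(a_t³/μ) = 33130 s.
The target's mean motion on its circular orbit is ω₂ = √(μ/r₂³) = 5.567×10^-5 rad/s.
Angle swept by the target during transfer: ω₂·t = 1.8443 rad = 105.67°.
The probe traverses 180° on the transfer ellipse, so the target must lead by 180° − 105.67° = 74.33°.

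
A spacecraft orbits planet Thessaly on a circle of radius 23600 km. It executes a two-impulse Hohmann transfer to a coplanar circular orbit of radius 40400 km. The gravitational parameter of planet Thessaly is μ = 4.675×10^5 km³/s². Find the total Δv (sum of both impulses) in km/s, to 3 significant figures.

Δv = 1.03 km/s

The Hohmann ellipse has a_t = (r₁ + r₂)/2 = 32000 km.
Circular speed at r₁: v₁ = √(μ/r₁) = √(4.675×10^5/23600) = 4.45077 km/s.
On the transfer ellipse at r₁, vis-viva gives v_p = √[μ(2/r₁ − 1/a_t)] = 5.00093 km/s.
First burn Δv₁ = |v_p − v₁| = 0.5502 km/s.
At r₂, v₂ = √(μ/r₂) = 3.4017 km/s.
Transfer-orbit speed at r₂: v_a = √[μ(2/r₂ − 1/a_t)] = 2.9213 km/s.
Second burn Δv₂ = |v₂ − v_a| = 0.4804 km/s.
Total Δv = Δv₁ + Δv₂ = 1.031 km/s.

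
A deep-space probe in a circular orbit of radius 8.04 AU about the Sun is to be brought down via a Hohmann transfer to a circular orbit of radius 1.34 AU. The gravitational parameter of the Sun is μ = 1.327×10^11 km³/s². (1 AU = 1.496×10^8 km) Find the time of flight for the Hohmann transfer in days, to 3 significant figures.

t = 1860 days

In km: r₁ = 8.04 × 1.496×10^8 = 1.202784×10^9 km; r₂ = 1.34 × 1.496×10^8 = 2.00464×10^8 km.
Semi-major axis of the transfer orbit: a_t = (1.202784×10^9 + 2.00464×10^8)/2 = 7.01624×10^8 km.
Half the transfer-orbit period gives t = π√(a_t³/μ) = 1.603×10^8 s.
Converting: 1.603×10^8 s ÷ 86400 s/day = 1860 days.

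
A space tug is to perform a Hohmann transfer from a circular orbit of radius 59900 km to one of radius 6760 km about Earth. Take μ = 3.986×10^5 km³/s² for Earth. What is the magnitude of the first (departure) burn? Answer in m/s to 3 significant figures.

Δv₁ = 1420 m/s

Semi-major axis of the transfer orbit: a_t = (59900 + 6760)/2 = 33330 km.
Circular speed at r = 59900 km: v_c = √(μ/r) = 2.580 km/s.
Transfer-orbit speed at the same r (vis-viva, a = a_t): v_t = √[μ(2/r − 1/a_t)] = 1.162 km/s.
Δv₁ = |v_t − v_c| = |1.162 − 2.580| = 1.418 km/s.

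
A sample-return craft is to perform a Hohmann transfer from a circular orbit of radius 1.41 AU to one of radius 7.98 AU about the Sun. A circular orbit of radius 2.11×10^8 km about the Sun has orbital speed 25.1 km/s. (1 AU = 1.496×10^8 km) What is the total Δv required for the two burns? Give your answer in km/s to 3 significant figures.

From the circular-orbit relation v² = μ/r at r = 2.11×10^8 km: μ = v²r = (25.1)² × 2.11×10^8 = 1.32932×10^11 km³/s².
In km: r₁ = 1.41 × 1.496×10^8 = 2.10936×10^8 km; r₂ = 7.98 × 1.496×10^8 = 1.193808×10^9 km.
The Hohmann ellipse has a_t = (r₁ + r₂)/2 = 7.02372×10^8 km.
At r₁ the circular-orbit speed is v₁ = √(μ/r₁) = 25.104 km/s.
On the transfer ellipse at r₁, vis-viva gives v_p = √[μ(2/r₁ − 1/a_t)] = 32.728 km/s.
First burn Δv₁ = |v_p − v₁| = 7.624 km/s.
Circular speed at r₂: v₂ = √(μ/r₂) = 10.552 km/s.
Transfer-orbit speed at r₂: v_a = √[μ(2/r₂ − 1/a_t)] = 5.7828 km/s.
Second burn Δv₂ = |v₂ − v_a| = 4.769 km/s.
Total Δv = Δv₁ + Δv₂ = 12.39 km/s.

Δv = 12.4 km/s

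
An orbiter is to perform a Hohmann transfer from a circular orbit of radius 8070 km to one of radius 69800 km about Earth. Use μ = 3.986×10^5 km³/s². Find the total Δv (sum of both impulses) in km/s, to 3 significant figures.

Transfer-ellipse semi-major axis a_t = (r₁ + r₂)/2 = (8070 + 69800)/2 = 38935 km.
At r₁ the circular-orbit speed is v₁ = √(μ/r₁) = 7.028 km/s.
Transfer-orbit speed at r₁ (vis-viva): v_p = √[μ(2/r₁ − 1/a_t)] = 9.410 km/s.
First burn Δv₁ = |v_p − v₁| = 2.382 km/s.
At r₂, v₂ = √(μ/r₂) = 2.390 km/s.
Transfer-orbit speed at r₂: v_a = √[μ(2/r₂ − 1/a_t)] = 1.088 km/s.
Second burn Δv₂ = |v₂ − v_a| = 1.302 km/s.
Total Δv = Δv₁ + Δv₂ = 3.684 km/s.

Δv = 3.68 km/s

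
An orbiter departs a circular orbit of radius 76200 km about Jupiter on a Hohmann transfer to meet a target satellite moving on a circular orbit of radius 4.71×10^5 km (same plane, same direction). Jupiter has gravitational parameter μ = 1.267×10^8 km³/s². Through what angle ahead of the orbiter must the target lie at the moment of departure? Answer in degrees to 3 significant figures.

Transfer-ellipse semi-major axis a_t = (r₁ + r₂)/2 = (76200 + 4.710×10^5)/2 = 2.736×10^5 km.
The half-period of the transfer ellipse is t = π√(a_t³/μ) = 39943 s.
Target angular speed ω₂ = √(μ/r₂³) = 3.4822×10^-5 rad/s.
Angle swept by the target during transfer: ω₂·t = 1.3909 rad = 79.69°.
The orbiter traverses 180° on the transfer ellipse, so the target must lead by 180° − 79.69° = 100°.

φ = 100°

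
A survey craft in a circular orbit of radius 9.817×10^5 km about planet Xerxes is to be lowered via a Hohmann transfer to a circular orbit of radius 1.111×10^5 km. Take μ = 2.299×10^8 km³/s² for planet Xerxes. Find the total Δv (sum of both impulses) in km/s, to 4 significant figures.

The Hohmann ellipse has a_t = (r₁ + r₂)/2 = 5.464×10^5 km.
Circular speed at r₁: v₁ = √(μ/r₁) = √(2.299×10^8/9.817×10^5) = 15.3031 km/s.
Transfer-orbit speed at r₁ (vis-viva): v_a = √[μ(2/r₁ − 1/a_t)] = 6.90052 km/s.
First burn Δv₁ = |v_a − v₁| = 8.4026 km/s.
Circular speed at r₂: v₂ = √(μ/r₂) = 45.4896 km/s.
Transfer-orbit speed at r₂: v_p = √[μ(2/r₂ − 1/a_t)] = 60.9743 km/s.
Second burn Δv₂ = |v₂ − v_p| = 15.485 km/s.
Δv = Δv₁ + Δv₂ = 8.4026 + 15.485 = 23.89 km/s.

Δv = 23.89 km/s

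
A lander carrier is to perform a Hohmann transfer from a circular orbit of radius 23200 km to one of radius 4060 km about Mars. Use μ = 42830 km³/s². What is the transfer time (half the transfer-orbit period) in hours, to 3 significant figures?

Semi-major axis of the transfer orbit: a_t = (23200 + 4060)/2 = 13630 km.
Half the transfer-orbit period gives t = π√(a_t³/μ) = 24160 s.
Converting: 24160 s ÷ 3600 s/hour = 6.71 hours.

t = 6.71 hours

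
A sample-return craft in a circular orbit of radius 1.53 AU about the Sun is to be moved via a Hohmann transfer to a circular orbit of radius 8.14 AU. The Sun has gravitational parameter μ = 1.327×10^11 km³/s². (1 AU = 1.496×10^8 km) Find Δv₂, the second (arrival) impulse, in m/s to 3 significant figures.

In km: r₁ = 1.53 × 1.496×10^8 = 2.28888×10^8 km; r₂ = 8.14 × 1.496×10^8 = 1.217744×10^9 km.
The Hohmann ellipse has a_t = (r₁ + r₂)/2 = 7.23316×10^8 km.
Circular speed at r = 1.217744×10^9 km: v_c = √(μ/r) = 10.439 km/s.
Vis-viva on the transfer ellipse at r = 1.217744×10^9 km gives v_t = √[μ(2/r − 1/a_t)] = 5.8723 km/s.
Δv₂ = |v_t − v_c| = |5.8723 − 10.439| = 4.567 km/s.

Δv₂ = 4570 m/s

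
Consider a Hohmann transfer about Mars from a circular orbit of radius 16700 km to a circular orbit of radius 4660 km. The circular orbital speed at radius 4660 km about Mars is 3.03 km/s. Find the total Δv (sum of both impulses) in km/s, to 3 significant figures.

Δv = 1.30 km/s

From the circular-orbit relation v² = μ/r at r = 4660 km: μ = v²r = (3.03)² × 4660 = 42783.0 km³/s².
The Hohmann ellipse has a_t = (r₁ + r₂)/2 = 10680 km.
At r₁ the circular-orbit speed is v₁ = √(μ/r₁) = 1.6006 km/s.
Transfer-orbit speed at r₁ (vis-viva): v_a = √[μ(2/r₁ − 1/a_t)] = 1.0573 km/s.
First burn Δv₁ = |v_a − v₁| = 0.5433 km/s.
At r₂, v₂ = √(μ/r₂) = 3.0300 km/s.
Transfer-orbit speed at r₂: v_p = √[μ(2/r₂ − 1/a_t)] = 3.7889 km/s.
Second burn Δv₂ = |v₂ − v_p| = 0.7589 km/s.
Total Δv = Δv₁ + Δv₂ = 1.302 km/s.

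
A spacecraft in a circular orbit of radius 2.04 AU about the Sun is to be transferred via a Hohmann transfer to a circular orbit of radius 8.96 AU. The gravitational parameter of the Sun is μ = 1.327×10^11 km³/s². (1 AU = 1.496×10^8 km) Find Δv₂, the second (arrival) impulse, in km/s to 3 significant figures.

Δv₂ = 3.89 km/s

In km: r₁ = 2.04 × 1.496×10^8 = 3.05184×10^8 km; r₂ = 8.96 × 1.496×10^8 = 1.340416×10^9 km.
The Hohmann ellipse has a_t = (r₁ + r₂)/2 = 8.228×10^8 km.
On the circular orbit at r = 1.340416×10^9 km, v_c = √(μ/r) = 9.950 km/s.
Transfer-orbit speed at the same r (vis-viva, a = a_t): v_t = √[μ(2/r − 1/a_t)] = 6.060 km/s.
Δv₂ = |v_t − v_c| = |6.060 − 9.950| = 3.890 km/s.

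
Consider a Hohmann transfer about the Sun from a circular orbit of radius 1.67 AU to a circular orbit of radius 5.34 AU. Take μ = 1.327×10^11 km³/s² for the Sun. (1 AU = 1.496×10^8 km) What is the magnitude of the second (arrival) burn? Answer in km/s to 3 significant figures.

In km: r₁ = 1.67 × 1.496×10^8 = 2.49832×10^8 km; r₂ = 5.34 × 1.496×10^8 = 7.98864×10^8 km.
Semi-major axis of the transfer orbit: a_t = (2.49832×10^8 + 7.98864×10^8)/2 = 5.24348×10^8 km.
On the circular orbit at r = 7.98864×10^8 km, v_c = √(μ/r) = 12.888 km/s.
Vis-viva on the transfer ellipse at r = 7.98864×10^8 km gives v_t = √[μ(2/r − 1/a_t)] = 8.8964 km/s.
Δv₂ = |v_t − v_c| = |8.8964 − 12.888| = 3.992 km/s.

Δv₂ = 3.99 km/s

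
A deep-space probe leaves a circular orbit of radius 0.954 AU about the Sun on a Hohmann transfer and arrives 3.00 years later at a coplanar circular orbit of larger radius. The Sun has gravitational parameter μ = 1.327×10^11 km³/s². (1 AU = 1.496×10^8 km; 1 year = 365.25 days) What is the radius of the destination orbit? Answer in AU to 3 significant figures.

In km: r₁ = 0.954 × 1.496×10^8 = 1.427184×10^8 km.
Transfer time t = 3.00 years × 365.25 × 86400 s = 9.46728×10^7 s, and t = π√(a_t³/μ).
So a_t = (μ t²/π²)^(1/3) = (1.327×10^11 × (9.46728×10^7)² / π²)^(1/3) = 4.9394×10^8 km.
Since a_t = (r₁ + r₂)/2, r₂ = 2a_t − r₁ = 2×4.9394×10^8 − 1.427184×10^8 = 8.451616×10^8 km.
In AU: r₂ = 8.451616×10^8 / 1.496×10^8 = 5.65 AU.

r₂ = 5.65 AU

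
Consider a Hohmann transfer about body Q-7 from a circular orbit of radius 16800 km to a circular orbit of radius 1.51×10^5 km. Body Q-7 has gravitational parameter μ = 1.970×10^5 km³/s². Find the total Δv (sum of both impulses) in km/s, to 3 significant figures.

Δv = 1.80 km/s

Transfer-ellipse semi-major axis a_t = (r₁ + r₂)/2 = (16800 + 1.510×10^5)/2 = 83900 km.
At r₁ the circular-orbit speed is v₁ = √(μ/r₁) = 3.424 km/s.
On the transfer ellipse at r₁, vis-viva equation gives v_p = √[μ(2/r₁ − 1/a_t)] = 4.594 km/s.
First burn Δv₁ = |v_p − v₁| = 1.170 km/s.
Circular speed at r₂: v₂ = √(μ/r₂) = 1.1422 km/s.
Transfer-orbit speed at r₂: v_a = √[μ(2/r₂ − 1/a_t)] = 0.51111 km/s.
Second burn Δv₂ = |v₂ − v_a| = 0.6311 km/s.
Total Δv = Δv₁ + Δv₂ = 1.801 km/s.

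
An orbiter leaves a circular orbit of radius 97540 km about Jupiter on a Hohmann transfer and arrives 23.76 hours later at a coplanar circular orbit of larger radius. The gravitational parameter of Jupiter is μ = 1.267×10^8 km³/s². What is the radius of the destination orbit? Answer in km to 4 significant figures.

r₂ = 8.116×10^5 km

Transfer time t = 23.76 hours = 85536 s, and t = π√(a_t³/μ).
So a_t = (μ t²/π²)^(1/3) = (1.267×10^8 × (85536)² / π²)^(1/3) = 4.5456×10^5 km.
Since a_t = (r₁ + r₂)/2, r₂ = 2a_t − r₁ = 2×4.5456×10^5 − 97540 = 8.1158×10^5 km.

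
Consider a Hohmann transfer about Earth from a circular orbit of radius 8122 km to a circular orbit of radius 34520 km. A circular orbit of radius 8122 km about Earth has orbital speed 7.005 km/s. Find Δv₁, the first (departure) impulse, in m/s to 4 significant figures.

From the circular-orbit relation v² = μ/r at r = 8122 km: μ = v²r = (7.005)² × 8122 = 3.98547×10^5 km³/s².
The Hohmann ellipse has a_t = (r₁ + r₂)/2 = 21321 km.
On the circular orbit at r = 8122 km, v_c = √(μ/r) = 7.005 km/s.
Transfer-orbit speed at the same r (vis-viva, a = a_t): v_t = √[μ(2/r − 1/a_t)] = 8.913 km/s.
Δv₁ = |v_t − v_c| = |8.913 − 7.005| = 1.908 km/s.

Δv₁ = 1908 m/s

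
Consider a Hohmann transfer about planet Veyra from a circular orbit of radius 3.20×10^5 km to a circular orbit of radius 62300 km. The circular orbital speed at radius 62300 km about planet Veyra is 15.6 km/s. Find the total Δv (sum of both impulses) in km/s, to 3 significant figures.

From the circular-orbit relation v² = μ/r at r = 62300 km: μ = v²r = (15.6)² × 62300 = 1.51613×10^7 km³/s².
Transfer-ellipse semi-major axis a_t = (r₁ + r₂)/2 = (3.200×10^5 + 62300)/2 = 1.9115×10^5 km.
Circular speed at r₁: v₁ = √(μ/r₁) = √(1.51613×10^7/3.200×10^5) = 6.8833 km/s.
On the transfer ellipse at r₁, v² = μ(2/r − 1/a) gives v_a = √[μ(2/r₁ − 1/a_t)] = 3.9296 km/s.
First burn Δv₁ = |v_a − v₁| = 2.954 km/s.
Circular speed at r₂: v₂ = √(μ/r₂) = 15.600 km/s.
Transfer-orbit speed at r₂: v_p = √[μ(2/r₂ − 1/a_t)] = 20.184 km/s.
Second burn Δv₂ = |v₂ − v_p| = 4.584 km/s.
Δv = Δv₁ + Δv₂ = 2.954 + 4.584 = 7.538 km/s.

Δv = 7.54 km/s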